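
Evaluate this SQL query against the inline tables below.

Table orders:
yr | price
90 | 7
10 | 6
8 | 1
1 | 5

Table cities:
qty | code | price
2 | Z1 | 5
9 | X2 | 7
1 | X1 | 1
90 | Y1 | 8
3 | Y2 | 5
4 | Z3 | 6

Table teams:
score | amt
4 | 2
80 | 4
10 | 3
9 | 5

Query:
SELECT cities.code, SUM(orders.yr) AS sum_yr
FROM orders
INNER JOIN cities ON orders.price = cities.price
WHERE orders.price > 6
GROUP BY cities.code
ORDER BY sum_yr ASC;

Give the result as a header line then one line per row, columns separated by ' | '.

After JOIN cities (5 rows):
orders.yr | orders.price | cities.qty | cities.code | cities.price
90 | 7 | 9 | X2 | 7
10 | 6 | 4 | Z3 | 6
8 | 1 | 1 | X1 | 1
1 | 5 | 2 | Z1 | 5
1 | 5 | 3 | Y2 | 5
After WHERE (1 rows):
orders.yr | orders.price | cities.qty | cities.code | cities.price
90 | 7 | 9 | X2 | 7
After GROUP BY (1 rows):
cities.code | sum_yr
X2 | 90
After ORDER BY (1 rows):
cities.code | sum_yr
X2 | 90

== RESULT ==
cities.code | sum_yr
X2 | 90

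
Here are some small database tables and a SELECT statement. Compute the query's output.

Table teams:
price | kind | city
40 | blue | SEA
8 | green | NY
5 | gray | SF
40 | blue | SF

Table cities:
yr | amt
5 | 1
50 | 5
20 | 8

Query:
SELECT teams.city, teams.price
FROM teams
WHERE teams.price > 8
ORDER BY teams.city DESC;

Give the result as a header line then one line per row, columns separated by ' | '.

== RESULT ==
teams.city | teams.price
SF | 40
SEA | 40

Derivation:
After WHERE (2 rows):
teams.price | teams.kind | teams.city
40 | blue | SEA
40 | blue | SF
After SELECT (2 rows):
teams.city | teams.price
SEA | 40
SF | 40
After ORDER BY (2 rows):
teams.city | teams.price
SF | 40
SEA | 40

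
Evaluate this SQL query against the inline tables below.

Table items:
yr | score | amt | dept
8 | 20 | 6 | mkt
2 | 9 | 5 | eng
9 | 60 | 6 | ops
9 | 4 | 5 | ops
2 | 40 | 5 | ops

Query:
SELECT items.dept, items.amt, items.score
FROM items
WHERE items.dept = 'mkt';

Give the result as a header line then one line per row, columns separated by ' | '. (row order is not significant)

== RESULT ==
items.dept | items.amt | items.score
mkt | 6 | 20

Derivation:
After WHERE (1 rows):
items.yr | items.score | items.amt | items.dept
8 | 20 | 6 | mkt
After SELECT (1 rows):
items.dept | items.amt | items.score
mkt | 6 | 20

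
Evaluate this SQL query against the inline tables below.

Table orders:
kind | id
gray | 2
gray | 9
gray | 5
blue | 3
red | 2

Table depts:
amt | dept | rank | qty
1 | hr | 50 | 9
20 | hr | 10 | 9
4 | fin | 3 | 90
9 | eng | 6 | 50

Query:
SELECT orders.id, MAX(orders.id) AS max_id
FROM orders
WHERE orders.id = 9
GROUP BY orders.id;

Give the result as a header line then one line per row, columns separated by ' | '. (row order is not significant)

== RESULT ==
orders.id | max_id
9 | 9

Derivation:
After WHERE (1 rows):
orders.kind | orders.id
gray | 9
After GROUP BY (1 rows):
orders.id | max_id
9 | 9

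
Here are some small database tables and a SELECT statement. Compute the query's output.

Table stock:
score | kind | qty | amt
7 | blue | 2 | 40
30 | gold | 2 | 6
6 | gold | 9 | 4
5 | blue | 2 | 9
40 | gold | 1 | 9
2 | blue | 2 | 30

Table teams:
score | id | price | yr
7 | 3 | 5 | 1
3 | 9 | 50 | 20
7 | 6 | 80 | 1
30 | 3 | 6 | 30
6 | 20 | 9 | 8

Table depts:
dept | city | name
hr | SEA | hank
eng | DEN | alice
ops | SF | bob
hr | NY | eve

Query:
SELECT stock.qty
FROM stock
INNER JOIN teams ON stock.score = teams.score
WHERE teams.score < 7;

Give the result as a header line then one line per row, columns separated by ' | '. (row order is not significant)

== RESULT ==
stock.qty
9

Derivation:
After JOIN teams (4 rows):
stock.score | stock.kind | stock.qty | stock.amt | teams.score | teams.id | teams.price | teams.yr
7 | blue | 2 | 40 | 7 | 3 | 5 | 1
7 | blue | 2 | 40 | 7 | 6 | 80 | 1
30 | gold | 2 | 6 | 30 | 3 | 6 | 30
6 | gold | 9 | 4 | 6 | 20 | 9 | 8
After WHERE (1 rows):
stock.score | stock.kind | stock.qty | stock.amt | teams.score | teams.id | teams.price | teams.yr
6 | gold | 9 | 4 | 6 | 20 | 9 | 8
After SELECT (1 rows):
stock.qty
9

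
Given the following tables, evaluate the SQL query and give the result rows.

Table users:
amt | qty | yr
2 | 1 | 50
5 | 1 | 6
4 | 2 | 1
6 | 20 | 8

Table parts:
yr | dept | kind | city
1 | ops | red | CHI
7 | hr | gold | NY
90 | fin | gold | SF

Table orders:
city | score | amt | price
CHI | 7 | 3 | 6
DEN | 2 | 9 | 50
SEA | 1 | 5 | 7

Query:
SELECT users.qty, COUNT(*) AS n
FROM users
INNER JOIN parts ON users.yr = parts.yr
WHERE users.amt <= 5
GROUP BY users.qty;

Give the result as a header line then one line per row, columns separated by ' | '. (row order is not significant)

After JOIN parts (1 rows):
users.amt | users.qty | users.yr | parts.yr | parts.dept | parts.kind | parts.city
4 | 2 | 1 | 1 | ops | red | CHI
After WHERE (1 rows):
users.amt | users.qty | users.yr | parts.yr | parts.dept | parts.kind | parts.city
4 | 2 | 1 | 1 | ops | red | CHI
After GROUP BY (1 rows):
users.qty | n
2 | 1

== RESULT ==
users.qty | n
2 | 1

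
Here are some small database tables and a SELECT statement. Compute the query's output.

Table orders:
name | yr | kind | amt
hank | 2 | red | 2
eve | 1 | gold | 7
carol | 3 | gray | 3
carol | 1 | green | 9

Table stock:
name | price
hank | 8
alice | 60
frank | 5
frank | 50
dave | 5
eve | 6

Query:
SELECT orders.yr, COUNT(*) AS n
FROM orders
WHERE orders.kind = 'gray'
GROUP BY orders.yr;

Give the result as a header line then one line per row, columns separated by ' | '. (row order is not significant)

== RESULT ==
orders.yr | n
3 | 1

Derivation:
After WHERE (1 rows):
orders.name | orders.yr | orders.kind | orders.amt
carol | 3 | gray | 3
After GROUP BY (1 rows):
orders.yr | n
3 | 1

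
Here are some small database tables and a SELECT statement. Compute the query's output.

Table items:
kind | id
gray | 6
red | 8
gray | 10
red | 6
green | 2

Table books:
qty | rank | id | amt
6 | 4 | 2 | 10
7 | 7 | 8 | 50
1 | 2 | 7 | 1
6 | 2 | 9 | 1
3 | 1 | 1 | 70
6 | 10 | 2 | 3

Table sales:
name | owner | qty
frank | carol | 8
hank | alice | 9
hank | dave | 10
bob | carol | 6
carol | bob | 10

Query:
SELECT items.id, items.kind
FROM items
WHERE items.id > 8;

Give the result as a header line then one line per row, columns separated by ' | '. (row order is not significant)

After WHERE (1 rows):
items.kind | items.id
gray | 10
After SELECT (1 rows):
items.id | items.kind
10 | gray

== RESULT ==
items.id | items.kind
10 | gray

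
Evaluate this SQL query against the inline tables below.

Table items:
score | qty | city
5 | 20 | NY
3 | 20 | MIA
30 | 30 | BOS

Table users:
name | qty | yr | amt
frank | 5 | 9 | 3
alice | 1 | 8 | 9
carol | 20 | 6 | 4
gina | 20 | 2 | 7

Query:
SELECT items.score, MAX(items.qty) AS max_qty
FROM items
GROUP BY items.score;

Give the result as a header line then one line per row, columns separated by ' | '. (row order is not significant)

After GROUP BY (3 rows):
items.score | max_qty
5 | 20
3 | 20
30 | 30

== RESULT ==
items.score | max_qty
5 | 20
3 | 20
30 | 30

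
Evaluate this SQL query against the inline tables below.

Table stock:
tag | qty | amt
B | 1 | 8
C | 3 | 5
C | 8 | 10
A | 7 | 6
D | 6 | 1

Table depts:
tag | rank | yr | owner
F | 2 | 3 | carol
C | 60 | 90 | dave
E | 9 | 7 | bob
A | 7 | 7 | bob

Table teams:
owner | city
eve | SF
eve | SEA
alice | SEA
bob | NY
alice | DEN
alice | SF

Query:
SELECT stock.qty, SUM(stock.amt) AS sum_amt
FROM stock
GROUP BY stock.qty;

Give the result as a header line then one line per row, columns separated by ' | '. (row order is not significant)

After GROUP BY (5 rows):
stock.qty | sum_amt
1 | 8
3 | 5
8 | 10
7 | 6
6 | 1

== RESULT ==
stock.qty | sum_amt
1 | 8
3 | 5
8 | 10
7 | 6
6 | 1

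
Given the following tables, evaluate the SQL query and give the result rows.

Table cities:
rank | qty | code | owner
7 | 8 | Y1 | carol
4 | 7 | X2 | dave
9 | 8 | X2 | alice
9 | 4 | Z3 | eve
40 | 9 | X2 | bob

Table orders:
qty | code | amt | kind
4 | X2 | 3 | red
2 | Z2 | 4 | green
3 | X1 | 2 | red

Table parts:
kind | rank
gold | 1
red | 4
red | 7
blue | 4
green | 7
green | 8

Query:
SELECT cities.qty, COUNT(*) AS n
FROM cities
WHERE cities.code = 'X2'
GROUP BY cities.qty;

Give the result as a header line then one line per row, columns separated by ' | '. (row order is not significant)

== RESULT ==
cities.qty | n
7 | 1
8 | 1
9 | 1

Derivation:
After WHERE (3 rows):
cities.rank | cities.qty | cities.code | cities.owner
4 | 7 | X2 | dave
9 | 8 | X2 | alice
40 | 9 | X2 | bob
After GROUP BY (3 rows):
cities.qty | n
7 | 1
8 | 1
9 | 1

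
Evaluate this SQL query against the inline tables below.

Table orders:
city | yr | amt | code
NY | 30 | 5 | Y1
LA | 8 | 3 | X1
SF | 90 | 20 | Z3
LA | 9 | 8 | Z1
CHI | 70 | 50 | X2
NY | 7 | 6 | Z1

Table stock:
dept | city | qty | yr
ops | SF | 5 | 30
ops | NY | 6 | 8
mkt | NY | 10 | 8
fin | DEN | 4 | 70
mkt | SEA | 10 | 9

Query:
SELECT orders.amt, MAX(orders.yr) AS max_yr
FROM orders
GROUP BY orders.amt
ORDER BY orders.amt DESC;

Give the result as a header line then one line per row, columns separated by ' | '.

After GROUP BY (6 rows):
orders.amt | max_yr
5 | 30
3 | 8
20 | 90
8 | 9
50 | 70
6 | 7
After ORDER BY (6 rows):
orders.amt | max_yr
50 | 70
20 | 90
8 | 9
6 | 7
5 | 30
3 | 8

== RESULT ==
orders.amt | max_yr
50 | 70
20 | 90
8 | 9
6 | 7
5 | 30
3 | 8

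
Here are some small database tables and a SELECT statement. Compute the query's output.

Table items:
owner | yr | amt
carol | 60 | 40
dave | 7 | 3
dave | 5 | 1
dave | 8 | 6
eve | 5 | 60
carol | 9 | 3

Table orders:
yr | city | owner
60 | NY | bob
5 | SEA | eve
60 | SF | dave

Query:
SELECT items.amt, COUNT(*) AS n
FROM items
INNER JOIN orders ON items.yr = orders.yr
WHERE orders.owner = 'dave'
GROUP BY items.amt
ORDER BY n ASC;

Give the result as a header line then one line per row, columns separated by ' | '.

== RESULT ==
items.amt | n
40 | 1

Derivation:
After JOIN orders (4 rows):
items.owner | items.yr | items.amt | orders.yr | orders.city | orders.owner
carol | 60 | 40 | 60 | NY | bob
carol | 60 | 40 | 60 | SF | dave
dave | 5 | 1 | 5 | SEA | eve
eve | 5 | 60 | 5 | SEA | eve
After WHERE (1 rows):
items.owner | items.yr | items.amt | orders.yr | orders.city | orders.owner
carol | 60 | 40 | 60 | SF | dave
After GROUP BY (1 rows):
items.amt | n
40 | 1
After ORDER BY (1 rows):
items.amt | n
40 | 1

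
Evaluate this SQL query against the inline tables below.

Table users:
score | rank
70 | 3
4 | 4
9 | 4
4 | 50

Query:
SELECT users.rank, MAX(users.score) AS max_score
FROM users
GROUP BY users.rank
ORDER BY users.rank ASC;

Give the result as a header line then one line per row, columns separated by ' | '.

== RESULT ==
users.rank | max_score
3 | 70
4 | 9
50 | 4

Derivation:
After GROUP BY (3 rows):
users.rank | max_score
3 | 70
4 | 9
50 | 4
After ORDER BY (3 rows):
users.rank | max_score
3 | 70
4 | 9
50 | 4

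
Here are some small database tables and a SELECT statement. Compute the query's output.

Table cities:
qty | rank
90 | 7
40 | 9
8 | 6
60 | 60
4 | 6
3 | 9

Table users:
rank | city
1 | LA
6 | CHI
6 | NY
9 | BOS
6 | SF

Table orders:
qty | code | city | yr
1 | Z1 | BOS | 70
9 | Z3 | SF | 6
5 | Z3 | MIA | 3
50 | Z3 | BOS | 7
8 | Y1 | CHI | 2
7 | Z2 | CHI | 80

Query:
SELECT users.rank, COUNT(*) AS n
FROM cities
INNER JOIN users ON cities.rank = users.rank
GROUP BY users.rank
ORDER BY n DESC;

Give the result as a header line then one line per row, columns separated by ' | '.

== RESULT ==
users.rank | n
6 | 6
9 | 2

Derivation:
After JOIN users (8 rows):
cities.qty | cities.rank | users.rank | users.city
40 | 9 | 9 | BOS
8 | 6 | 6 | CHI
8 | 6 | 6 | NY
8 | 6 | 6 | SF
4 | 6 | 6 | CHI
4 | 6 | 6 | NY
4 | 6 | 6 | SF
3 | 9 | 9 | BOS
After GROUP BY (2 rows):
users.rank | n
9 | 2
6 | 6
After ORDER BY (2 rows):
users.rank | n
6 | 6
9 | 2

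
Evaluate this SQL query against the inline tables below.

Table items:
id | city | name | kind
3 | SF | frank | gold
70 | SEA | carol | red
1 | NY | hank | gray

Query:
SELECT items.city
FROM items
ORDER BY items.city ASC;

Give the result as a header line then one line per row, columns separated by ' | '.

== RESULT ==
items.city
NY
SEA
SF

Derivation:
After SELECT (3 rows):
items.city
SF
SEA
NY
After ORDER BY (3 rows):
items.city
NY
SEA
SF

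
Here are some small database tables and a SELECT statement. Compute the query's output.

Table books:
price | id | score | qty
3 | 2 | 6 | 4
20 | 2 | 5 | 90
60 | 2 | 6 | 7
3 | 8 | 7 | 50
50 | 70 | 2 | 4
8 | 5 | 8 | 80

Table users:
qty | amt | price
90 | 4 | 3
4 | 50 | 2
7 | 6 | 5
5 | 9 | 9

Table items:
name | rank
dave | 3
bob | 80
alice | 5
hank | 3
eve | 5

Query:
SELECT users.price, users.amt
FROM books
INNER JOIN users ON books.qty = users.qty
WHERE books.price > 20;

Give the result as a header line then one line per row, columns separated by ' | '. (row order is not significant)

== RESULT ==
users.price | users.amt
5 | 6
2 | 50

Derivation:
After JOIN users (4 rows):
books.price | books.id | books.score | books.qty | users.qty | users.amt | users.price
3 | 2 | 6 | 4 | 4 | 50 | 2
20 | 2 | 5 | 90 | 90 | 4 | 3
60 | 2 | 6 | 7 | 7 | 6 | 5
50 | 70 | 2 | 4 | 4 | 50 | 2
After WHERE (2 rows):
books.price | books.id | books.score | books.qty | users.qty | users.amt | users.price
60 | 2 | 6 | 7 | 7 | 6 | 5
50 | 70 | 2 | 4 | 4 | 50 | 2
After SELECT (2 rows):
users.price | users.amt
5 | 6
2 | 50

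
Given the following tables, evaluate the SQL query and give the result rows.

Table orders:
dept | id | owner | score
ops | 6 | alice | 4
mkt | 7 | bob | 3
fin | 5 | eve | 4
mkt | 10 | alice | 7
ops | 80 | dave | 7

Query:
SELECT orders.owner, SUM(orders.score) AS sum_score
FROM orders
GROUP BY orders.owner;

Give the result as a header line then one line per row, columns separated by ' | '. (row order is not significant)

After GROUP BY (4 rows):
orders.owner | sum_score
alice | 11
bob | 3
eve | 4
dave | 7

== RESULT ==
orders.owner | sum_score
alice | 11
bob | 3
eve | 4
dave | 7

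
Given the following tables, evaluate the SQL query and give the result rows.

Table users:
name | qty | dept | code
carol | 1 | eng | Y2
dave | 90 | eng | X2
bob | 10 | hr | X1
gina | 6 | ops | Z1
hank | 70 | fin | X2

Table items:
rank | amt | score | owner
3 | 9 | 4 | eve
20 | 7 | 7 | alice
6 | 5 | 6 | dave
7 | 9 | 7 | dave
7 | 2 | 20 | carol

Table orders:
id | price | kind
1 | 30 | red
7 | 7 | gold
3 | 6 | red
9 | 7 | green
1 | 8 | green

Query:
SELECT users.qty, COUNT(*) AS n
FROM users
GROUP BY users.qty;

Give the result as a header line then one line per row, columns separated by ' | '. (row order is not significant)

== RESULT ==
users.qty | n
1 | 1
90 | 1
10 | 1
6 | 1
70 | 1

Derivation:
After GROUP BY (5 rows):
users.qty | n
1 | 1
90 | 1
10 | 1
6 | 1
70 | 1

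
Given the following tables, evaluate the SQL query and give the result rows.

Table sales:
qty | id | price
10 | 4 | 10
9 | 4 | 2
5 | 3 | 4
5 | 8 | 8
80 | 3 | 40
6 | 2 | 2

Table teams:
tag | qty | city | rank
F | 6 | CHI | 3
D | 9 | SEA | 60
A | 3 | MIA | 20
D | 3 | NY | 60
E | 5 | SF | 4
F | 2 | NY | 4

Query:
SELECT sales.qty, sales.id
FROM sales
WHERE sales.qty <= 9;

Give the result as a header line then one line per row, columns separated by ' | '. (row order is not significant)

== RESULT ==
sales.qty | sales.id
9 | 4
5 | 3
5 | 8
6 | 2

Derivation:
After WHERE (4 rows):
sales.qty | sales.id | sales.price
9 | 4 | 2
5 | 3 | 4
5 | 8 | 8
6 | 2 | 2
After SELECT (4 rows):
sales.qty | sales.id
9 | 4
5 | 3
5 | 8
6 | 2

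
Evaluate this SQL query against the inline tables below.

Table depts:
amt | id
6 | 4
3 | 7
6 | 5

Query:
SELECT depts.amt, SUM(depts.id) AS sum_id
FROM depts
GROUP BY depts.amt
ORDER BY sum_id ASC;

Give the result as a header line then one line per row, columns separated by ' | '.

== RESULT ==
depts.amt | sum_id
3 | 7
6 | 9

Derivation:
After GROUP BY (2 rows):
depts.amt | sum_id
6 | 9
3 | 7
After ORDER BY (2 rows):
depts.amt | sum_id
3 | 7
6 | 9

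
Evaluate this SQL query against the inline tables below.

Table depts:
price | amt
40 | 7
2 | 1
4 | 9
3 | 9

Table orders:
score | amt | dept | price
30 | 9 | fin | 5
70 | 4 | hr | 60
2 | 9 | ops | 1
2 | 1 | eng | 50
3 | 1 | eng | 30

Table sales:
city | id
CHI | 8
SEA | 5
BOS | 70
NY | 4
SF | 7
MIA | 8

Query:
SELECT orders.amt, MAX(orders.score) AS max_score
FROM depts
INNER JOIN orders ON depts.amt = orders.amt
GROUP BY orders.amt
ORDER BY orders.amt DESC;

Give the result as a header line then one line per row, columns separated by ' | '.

After JOIN orders (6 rows):
depts.price | depts.amt | orders.score | orders.amt | orders.dept | orders.price
2 | 1 | 2 | 1 | eng | 50
2 | 1 | 3 | 1 | eng | 30
4 | 9 | 30 | 9 | fin | 5
4 | 9 | 2 | 9 | ops | 1
3 | 9 | 30 | 9 | fin | 5
3 | 9 | 2 | 9 | ops | 1
After GROUP BY (2 rows):
orders.amt | max_score
1 | 3
9 | 30
After ORDER BY (2 rows):
orders.amt | max_score
9 | 30
1 | 3

== RESULT ==
orders.amt | max_score
9 | 30
1 | 3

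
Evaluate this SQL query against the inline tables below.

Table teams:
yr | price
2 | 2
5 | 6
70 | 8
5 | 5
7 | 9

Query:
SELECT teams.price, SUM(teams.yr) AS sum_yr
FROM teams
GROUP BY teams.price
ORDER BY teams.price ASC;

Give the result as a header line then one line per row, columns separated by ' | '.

After GROUP BY (5 rows):
teams.price | sum_yr
2 | 2
6 | 5
8 | 70
5 | 5
9 | 7
After ORDER BY (5 rows):
teams.price | sum_yr
2 | 2
5 | 5
6 | 5
8 | 70
9 | 7

== RESULT ==
teams.price | sum_yr
2 | 2
5 | 5
6 | 5
8 | 70
9 | 7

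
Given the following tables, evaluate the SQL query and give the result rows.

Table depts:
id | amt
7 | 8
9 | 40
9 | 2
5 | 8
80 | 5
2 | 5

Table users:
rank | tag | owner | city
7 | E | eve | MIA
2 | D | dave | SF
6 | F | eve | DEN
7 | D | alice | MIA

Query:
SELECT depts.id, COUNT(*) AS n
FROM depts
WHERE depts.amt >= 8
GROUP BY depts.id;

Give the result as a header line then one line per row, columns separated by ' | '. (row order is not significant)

After WHERE (3 rows):
depts.id | depts.amt
7 | 8
9 | 40
5 | 8
After GROUP BY (3 rows):
depts.id | n
7 | 1
9 | 1
5 | 1

== RESULT ==
depts.id | n
7 | 1
9 | 1
5 | 1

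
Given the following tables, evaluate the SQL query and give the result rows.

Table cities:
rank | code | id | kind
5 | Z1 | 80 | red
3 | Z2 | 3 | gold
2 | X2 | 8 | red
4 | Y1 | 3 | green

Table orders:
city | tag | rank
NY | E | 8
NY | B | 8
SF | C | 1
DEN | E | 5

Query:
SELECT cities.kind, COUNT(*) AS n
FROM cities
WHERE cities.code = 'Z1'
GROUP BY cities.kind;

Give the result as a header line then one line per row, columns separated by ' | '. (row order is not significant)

After WHERE (1 rows):
cities.rank | cities.code | cities.id | cities.kind
5 | Z1 | 80 | red
After GROUP BY (1 rows):
cities.kind | n
red | 1

== RESULT ==
cities.kind | n
red | 1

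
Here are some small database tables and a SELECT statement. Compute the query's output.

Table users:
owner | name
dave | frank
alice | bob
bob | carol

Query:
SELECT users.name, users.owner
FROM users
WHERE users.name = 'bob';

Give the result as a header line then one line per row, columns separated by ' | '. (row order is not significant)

After WHERE (1 rows):
users.owner | users.name
alice | bob
After SELECT (1 rows):
users.name | users.owner
bob | alice

== RESULT ==
users.name | users.owner
bob | alice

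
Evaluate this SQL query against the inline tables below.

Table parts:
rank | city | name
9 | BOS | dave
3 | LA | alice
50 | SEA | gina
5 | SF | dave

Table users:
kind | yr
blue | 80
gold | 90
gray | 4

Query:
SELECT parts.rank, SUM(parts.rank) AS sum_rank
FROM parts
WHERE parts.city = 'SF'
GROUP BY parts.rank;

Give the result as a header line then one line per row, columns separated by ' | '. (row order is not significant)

After WHERE (1 rows):
parts.rank | parts.city | parts.name
5 | SF | dave
After GROUP BY (1 rows):
parts.rank | sum_rank
5 | 5

== RESULT ==
parts.rank | sum_rank
5 | 5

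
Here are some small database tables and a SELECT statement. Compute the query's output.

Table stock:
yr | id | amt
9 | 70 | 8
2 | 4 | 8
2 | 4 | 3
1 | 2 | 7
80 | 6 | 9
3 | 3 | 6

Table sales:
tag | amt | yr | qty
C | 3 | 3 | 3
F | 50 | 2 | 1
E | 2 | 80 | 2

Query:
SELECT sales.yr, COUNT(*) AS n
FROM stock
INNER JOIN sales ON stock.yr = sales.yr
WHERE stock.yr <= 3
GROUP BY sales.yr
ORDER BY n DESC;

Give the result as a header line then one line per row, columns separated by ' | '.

After JOIN sales (4 rows):
stock.yr | stock.id | stock.amt | sales.tag | sales.amt | sales.yr | sales.qty
2 | 4 | 8 | F | 50 | 2 | 1
2 | 4 | 3 | F | 50 | 2 | 1
80 | 6 | 9 | E | 2 | 80 | 2
3 | 3 | 6 | C | 3 | 3 | 3
After WHERE (3 rows):
stock.yr | stock.id | stock.amt | sales.tag | sales.amt | sales.yr | sales.qty
2 | 4 | 8 | F | 50 | 2 | 1
2 | 4 | 3 | F | 50 | 2 | 1
3 | 3 | 6 | C | 3 | 3 | 3
After GROUP BY (2 rows):
sales.yr | n
2 | 2
3 | 1
After ORDER BY (2 rows):
sales.yr | n
2 | 2
3 | 1

== RESULT ==
sales.yr | n
2 | 2
3 | 1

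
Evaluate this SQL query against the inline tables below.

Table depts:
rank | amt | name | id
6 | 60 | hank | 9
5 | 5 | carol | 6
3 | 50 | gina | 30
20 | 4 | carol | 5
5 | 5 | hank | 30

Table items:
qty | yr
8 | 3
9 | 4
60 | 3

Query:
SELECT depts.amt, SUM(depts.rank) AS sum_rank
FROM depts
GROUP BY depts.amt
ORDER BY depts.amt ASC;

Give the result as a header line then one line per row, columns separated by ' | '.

After GROUP BY (4 rows):
depts.amt | sum_rank
60 | 6
5 | 10
50 | 3
4 | 20
After ORDER BY (4 rows):
depts.amt | sum_rank
4 | 20
5 | 10
50 | 3
60 | 6

== RESULT ==
depts.amt | sum_rank
4 | 20
5 | 10
50 | 3
60 | 6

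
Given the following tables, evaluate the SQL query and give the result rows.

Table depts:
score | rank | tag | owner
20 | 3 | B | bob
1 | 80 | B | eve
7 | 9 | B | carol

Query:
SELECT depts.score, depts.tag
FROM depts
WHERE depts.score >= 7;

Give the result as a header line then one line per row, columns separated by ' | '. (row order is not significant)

After WHERE (2 rows):
depts.score | depts.rank | depts.tag | depts.owner
20 | 3 | B | bob
7 | 9 | B | carol
After SELECT (2 rows):
depts.score | depts.tag
20 | B
7 | B

== RESULT ==
depts.score | depts.tag
20 | B
7 | B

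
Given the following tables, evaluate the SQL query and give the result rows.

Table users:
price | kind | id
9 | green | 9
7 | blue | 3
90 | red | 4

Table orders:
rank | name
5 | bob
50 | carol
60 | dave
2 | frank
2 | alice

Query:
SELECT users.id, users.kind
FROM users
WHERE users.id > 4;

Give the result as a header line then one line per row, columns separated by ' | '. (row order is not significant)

After WHERE (1 rows):
users.price | users.kind | users.id
9 | green | 9
After SELECT (1 rows):
users.id | users.kind
9 | green

== RESULT ==
users.id | users.kind
9 | green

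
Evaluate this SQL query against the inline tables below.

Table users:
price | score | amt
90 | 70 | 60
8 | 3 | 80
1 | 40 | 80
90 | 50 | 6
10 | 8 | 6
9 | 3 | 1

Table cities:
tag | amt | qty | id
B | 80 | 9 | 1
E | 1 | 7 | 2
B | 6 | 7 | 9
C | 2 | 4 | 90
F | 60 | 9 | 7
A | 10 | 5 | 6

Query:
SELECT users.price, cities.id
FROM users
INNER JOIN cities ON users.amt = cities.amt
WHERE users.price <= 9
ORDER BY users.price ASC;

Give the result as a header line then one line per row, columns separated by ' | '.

After JOIN cities (6 rows):
users.price | users.score | users.amt | cities.tag | cities.amt | cities.qty | cities.id
90 | 70 | 60 | F | 60 | 9 | 7
8 | 3 | 80 | B | 80 | 9 | 1
1 | 40 | 80 | B | 80 | 9 | 1
90 | 50 | 6 | B | 6 | 7 | 9
10 | 8 | 6 | B | 6 | 7 | 9
9 | 3 | 1 | E | 1 | 7 | 2
After WHERE (3 rows):
users.price | users.score | users.amt | cities.tag | cities.amt | cities.qty | cities.id
8 | 3 | 80 | B | 80 | 9 | 1
1 | 40 | 80 | B | 80 | 9 | 1
9 | 3 | 1 | E | 1 | 7 | 2
After SELECT (3 rows):
users.price | cities.id
8 | 1
1 | 1
9 | 2
After ORDER BY (3 rows):
users.price | cities.id
1 | 1
8 | 1
9 | 2

== RESULT ==
users.price | cities.id
1 | 1
8 | 1
9 | 2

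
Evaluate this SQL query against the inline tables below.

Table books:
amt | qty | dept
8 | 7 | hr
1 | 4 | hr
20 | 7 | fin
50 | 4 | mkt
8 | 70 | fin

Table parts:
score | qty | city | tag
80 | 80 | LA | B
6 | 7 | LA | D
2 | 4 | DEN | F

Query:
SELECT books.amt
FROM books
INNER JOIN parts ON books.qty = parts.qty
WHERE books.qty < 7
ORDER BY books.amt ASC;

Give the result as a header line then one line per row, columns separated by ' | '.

== RESULT ==
books.amt
1
50

Derivation:
After JOIN parts (4 rows):
books.amt | books.qty | books.dept | parts.score | parts.qty | parts.city | parts.tag
8 | 7 | hr | 6 | 7 | LA | D
1 | 4 | hr | 2 | 4 | DEN | F
20 | 7 | fin | 6 | 7 | LA | D
50 | 4 | mkt | 2 | 4 | DEN | F
After WHERE (2 rows):
books.amt | books.qty | books.dept | parts.score | parts.qty | parts.city | parts.tag
1 | 4 | hr | 2 | 4 | DEN | F
50 | 4 | mkt | 2 | 4 | DEN | F
After SELECT (2 rows):
books.amt
1
50
After ORDER BY (2 rows):
books.amt
1
50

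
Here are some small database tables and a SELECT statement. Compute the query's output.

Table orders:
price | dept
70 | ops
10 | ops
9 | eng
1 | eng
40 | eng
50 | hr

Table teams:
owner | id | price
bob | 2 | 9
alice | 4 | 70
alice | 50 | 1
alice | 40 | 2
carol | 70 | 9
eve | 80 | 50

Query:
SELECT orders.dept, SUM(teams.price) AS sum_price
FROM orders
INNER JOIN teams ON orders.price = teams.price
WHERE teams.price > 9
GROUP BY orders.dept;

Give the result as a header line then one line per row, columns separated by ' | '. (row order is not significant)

== RESULT ==
orders.dept | sum_price
ops | 70
hr | 50

Derivation:
After JOIN teams (5 rows):
orders.price | orders.dept | teams.owner | teams.id | teams.price
70 | ops | alice | 4 | 70
9 | eng | bob | 2 | 9
9 | eng | carol | 70 | 9
1 | eng | alice | 50 | 1
50 | hr | eve | 80 | 50
After WHERE (2 rows):
orders.price | orders.dept | teams.owner | teams.id | teams.price
70 | ops | alice | 4 | 70
50 | hr | eve | 80 | 50
After GROUP BY (2 rows):
orders.dept | sum_price
ops | 70
hr | 50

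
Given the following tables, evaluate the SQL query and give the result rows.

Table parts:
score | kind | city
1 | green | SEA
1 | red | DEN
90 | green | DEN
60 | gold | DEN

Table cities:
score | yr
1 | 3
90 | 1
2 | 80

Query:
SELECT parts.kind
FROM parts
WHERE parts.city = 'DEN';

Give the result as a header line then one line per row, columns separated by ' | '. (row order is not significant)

== RESULT ==
parts.kind
red
green
gold

Derivation:
After WHERE (3 rows):
parts.score | parts.kind | parts.city
1 | red | DEN
90 | green | DEN
60 | gold | DEN
After SELECT (3 rows):
parts.kind
red
green
gold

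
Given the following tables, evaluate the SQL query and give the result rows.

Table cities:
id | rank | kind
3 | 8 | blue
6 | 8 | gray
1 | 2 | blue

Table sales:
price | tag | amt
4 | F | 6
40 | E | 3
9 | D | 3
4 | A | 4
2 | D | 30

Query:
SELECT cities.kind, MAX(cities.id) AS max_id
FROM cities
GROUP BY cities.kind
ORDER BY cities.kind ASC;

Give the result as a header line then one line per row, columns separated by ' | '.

== RESULT ==
cities.kind | max_id
blue | 3
gray | 6

Derivation:
After GROUP BY (2 rows):
cities.kind | max_id
blue | 3
gray | 6
After ORDER BY (2 rows):
cities.kind | max_id
blue | 3
gray | 6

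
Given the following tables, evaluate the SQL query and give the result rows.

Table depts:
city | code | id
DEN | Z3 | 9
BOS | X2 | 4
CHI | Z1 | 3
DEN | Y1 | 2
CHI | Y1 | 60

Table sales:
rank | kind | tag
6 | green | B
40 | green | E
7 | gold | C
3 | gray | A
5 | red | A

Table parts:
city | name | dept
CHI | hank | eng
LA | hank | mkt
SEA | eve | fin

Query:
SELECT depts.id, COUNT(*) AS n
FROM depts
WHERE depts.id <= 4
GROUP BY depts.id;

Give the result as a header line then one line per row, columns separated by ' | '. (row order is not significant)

== RESULT ==
depts.id | n
4 | 1
3 | 1
2 | 1

Derivation:
After WHERE (3 rows):
depts.city | depts.code | depts.id
BOS | X2 | 4
CHI | Z1 | 3
DEN | Y1 | 2
After GROUP BY (3 rows):
depts.id | n
4 | 1
3 | 1
2 | 1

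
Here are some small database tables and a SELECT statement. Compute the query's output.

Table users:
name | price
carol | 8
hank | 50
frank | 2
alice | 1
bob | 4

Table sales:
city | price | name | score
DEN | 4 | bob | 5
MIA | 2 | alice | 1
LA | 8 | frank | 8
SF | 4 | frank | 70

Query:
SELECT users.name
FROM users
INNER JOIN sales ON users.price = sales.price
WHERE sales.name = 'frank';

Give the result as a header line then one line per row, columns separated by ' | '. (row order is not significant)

After JOIN sales (4 rows):
users.name | users.price | sales.city | sales.price | sales.name | sales.score
carol | 8 | LA | 8 | frank | 8
frank | 2 | MIA | 2 | alice | 1
bob | 4 | DEN | 4 | bob | 5
bob | 4 | SF | 4 | frank | 70
After WHERE (2 rows):
users.name | users.price | sales.city | sales.price | sales.name | sales.score
carol | 8 | LA | 8 | frank | 8
bob | 4 | SF | 4 | frank | 70
After SELECT (2 rows):
users.name
carol
bob

== RESULT ==
users.name
carol
bob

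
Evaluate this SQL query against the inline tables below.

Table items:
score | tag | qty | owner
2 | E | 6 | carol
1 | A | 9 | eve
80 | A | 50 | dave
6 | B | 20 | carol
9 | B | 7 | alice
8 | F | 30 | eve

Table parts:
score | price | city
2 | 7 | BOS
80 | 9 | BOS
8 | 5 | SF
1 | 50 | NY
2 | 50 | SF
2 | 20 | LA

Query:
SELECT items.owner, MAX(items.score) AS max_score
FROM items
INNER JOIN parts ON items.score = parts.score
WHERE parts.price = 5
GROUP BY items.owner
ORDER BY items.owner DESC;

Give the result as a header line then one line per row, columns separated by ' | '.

== RESULT ==
items.owner | max_score
eve | 8

Derivation:
After JOIN parts (6 rows):
items.score | items.tag | items.qty | items.owner | parts.score | parts.price | parts.city
2 | E | 6 | carol | 2 | 7 | BOS
2 | E | 6 | carol | 2 | 50 | SF
2 | E | 6 | carol | 2 | 20 | LA
1 | A | 9 | eve | 1 | 50 | NY
80 | A | 50 | dave | 80 | 9 | BOS
8 | F | 30 | eve | 8 | 5 | SF
After WHERE (1 rows):
items.score | items.tag | items.qty | items.owner | parts.score | parts.price | parts.city
8 | F | 30 | eve | 8 | 5 | SF
After GROUP BY (1 rows):
items.owner | max_score
eve | 8
After ORDER BY (1 rows):
items.owner | max_score
eve | 8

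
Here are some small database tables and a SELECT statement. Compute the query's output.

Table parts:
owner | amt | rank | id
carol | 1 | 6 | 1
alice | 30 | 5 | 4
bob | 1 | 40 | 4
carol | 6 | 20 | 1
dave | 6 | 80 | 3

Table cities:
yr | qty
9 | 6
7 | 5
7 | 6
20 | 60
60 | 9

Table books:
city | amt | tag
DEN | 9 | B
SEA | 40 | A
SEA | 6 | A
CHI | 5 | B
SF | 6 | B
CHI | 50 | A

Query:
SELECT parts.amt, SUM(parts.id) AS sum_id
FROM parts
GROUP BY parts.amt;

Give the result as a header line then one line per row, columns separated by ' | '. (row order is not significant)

After GROUP BY (3 rows):
parts.amt | sum_id
1 | 5
30 | 4
6 | 4

== RESULT ==
parts.amt | sum_id
1 | 5
30 | 4
6 | 4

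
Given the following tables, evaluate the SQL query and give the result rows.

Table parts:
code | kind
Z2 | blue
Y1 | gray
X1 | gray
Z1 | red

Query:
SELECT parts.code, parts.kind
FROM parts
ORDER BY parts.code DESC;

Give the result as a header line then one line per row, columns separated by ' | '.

== RESULT ==
parts.code | parts.kind
Z2 | blue
Z1 | red
Y1 | gray
X1 | gray

Derivation:
After SELECT (4 rows):
parts.code | parts.kind
Z2 | blue
Y1 | gray
X1 | gray
Z1 | red
After ORDER BY (4 rows):
parts.code | parts.kind
Z2 | blue
Z1 | red
Y1 | gray
X1 | gray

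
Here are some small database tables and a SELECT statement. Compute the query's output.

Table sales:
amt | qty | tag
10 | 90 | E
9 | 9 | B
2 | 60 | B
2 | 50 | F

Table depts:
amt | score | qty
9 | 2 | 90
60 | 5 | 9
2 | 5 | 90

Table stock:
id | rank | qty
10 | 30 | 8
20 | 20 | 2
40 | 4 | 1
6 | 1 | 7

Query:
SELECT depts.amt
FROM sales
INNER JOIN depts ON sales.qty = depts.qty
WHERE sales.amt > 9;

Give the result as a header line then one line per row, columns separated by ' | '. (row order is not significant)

After JOIN depts (3 rows):
sales.amt | sales.qty | sales.tag | depts.amt | depts.score | depts.qty
10 | 90 | E | 9 | 2 | 90
10 | 90 | E | 2 | 5 | 90
9 | 9 | B | 60 | 5 | 9
After WHERE (2 rows):
sales.amt | sales.qty | sales.tag | depts.amt | depts.score | depts.qty
10 | 90 | E | 9 | 2 | 90
10 | 90 | E | 2 | 5 | 90
After SELECT (2 rows):
depts.amt
9
2

== RESULT ==
depts.amt
9
2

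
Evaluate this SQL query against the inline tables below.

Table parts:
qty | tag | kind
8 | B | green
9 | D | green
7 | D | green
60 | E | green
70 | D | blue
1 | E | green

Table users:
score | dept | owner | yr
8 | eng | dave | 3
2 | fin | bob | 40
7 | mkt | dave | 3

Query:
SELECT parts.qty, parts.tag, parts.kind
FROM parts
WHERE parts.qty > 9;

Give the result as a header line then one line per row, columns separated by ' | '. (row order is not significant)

== RESULT ==
parts.qty | parts.tag | parts.kind
60 | E | green
70 | D | blue

Derivation:
After WHERE (2 rows):
parts.qty | parts.tag | parts.kind
60 | E | green
70 | D | blue
After SELECT (2 rows):
parts.qty | parts.tag | parts.kind
60 | E | green
70 | D | blue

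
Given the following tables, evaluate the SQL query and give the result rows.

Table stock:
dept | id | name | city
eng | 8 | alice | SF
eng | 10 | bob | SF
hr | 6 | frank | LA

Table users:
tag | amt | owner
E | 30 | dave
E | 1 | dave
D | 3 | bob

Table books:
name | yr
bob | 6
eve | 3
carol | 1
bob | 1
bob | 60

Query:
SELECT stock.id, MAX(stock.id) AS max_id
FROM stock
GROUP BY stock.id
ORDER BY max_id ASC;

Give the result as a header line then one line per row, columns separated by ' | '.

== RESULT ==
stock.id | max_id
6 | 6
8 | 8
10 | 10

Derivation:
After GROUP BY (3 rows):
stock.id | max_id
8 | 8
10 | 10
6 | 6
After ORDER BY (3 rows):
stock.id | max_id
6 | 6
8 | 8
10 | 10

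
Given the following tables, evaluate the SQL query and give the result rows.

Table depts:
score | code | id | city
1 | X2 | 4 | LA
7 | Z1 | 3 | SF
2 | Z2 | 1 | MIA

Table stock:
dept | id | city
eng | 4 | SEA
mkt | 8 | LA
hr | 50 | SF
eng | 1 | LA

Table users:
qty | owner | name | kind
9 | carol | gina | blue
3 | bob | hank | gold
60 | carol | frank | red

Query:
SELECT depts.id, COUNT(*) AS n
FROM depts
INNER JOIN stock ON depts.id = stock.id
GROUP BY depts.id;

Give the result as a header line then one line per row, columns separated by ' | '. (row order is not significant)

== RESULT ==
depts.id | n
4 | 1
1 | 1

Derivation:
After JOIN stock (2 rows):
depts.score | depts.code | depts.id | depts.city | stock.dept | stock.id | stock.city
1 | X2 | 4 | LA | eng | 4 | SEA
2 | Z2 | 1 | MIA | eng | 1 | LA
After GROUP BY (2 rows):
depts.id | n
4 | 1
1 | 1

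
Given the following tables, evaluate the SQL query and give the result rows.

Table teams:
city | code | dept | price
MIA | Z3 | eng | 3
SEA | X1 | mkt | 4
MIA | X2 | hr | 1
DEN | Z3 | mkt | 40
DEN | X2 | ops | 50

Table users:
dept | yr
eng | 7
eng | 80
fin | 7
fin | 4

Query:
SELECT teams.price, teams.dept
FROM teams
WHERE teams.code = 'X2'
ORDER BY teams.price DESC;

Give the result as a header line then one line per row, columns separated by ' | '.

After WHERE (2 rows):
teams.city | teams.code | teams.dept | teams.price
MIA | X2 | hr | 1
DEN | X2 | ops | 50
After SELECT (2 rows):
teams.price | teams.dept
1 | hr
50 | ops
After ORDER BY (2 rows):
teams.price | teams.dept
50 | ops
1 | hr

== RESULT ==
teams.price | teams.dept
50 | ops
1 | hr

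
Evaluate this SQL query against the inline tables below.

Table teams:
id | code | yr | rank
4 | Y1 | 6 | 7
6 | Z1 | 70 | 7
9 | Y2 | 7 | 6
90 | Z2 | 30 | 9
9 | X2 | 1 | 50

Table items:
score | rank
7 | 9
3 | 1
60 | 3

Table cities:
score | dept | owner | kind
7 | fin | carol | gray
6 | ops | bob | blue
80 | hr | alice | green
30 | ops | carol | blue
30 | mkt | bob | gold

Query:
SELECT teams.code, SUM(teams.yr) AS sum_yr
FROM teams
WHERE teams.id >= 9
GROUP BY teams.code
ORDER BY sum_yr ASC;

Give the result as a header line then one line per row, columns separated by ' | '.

After WHERE (3 rows):
teams.id | teams.code | teams.yr | teams.rank
9 | Y2 | 7 | 6
90 | Z2 | 30 | 9
9 | X2 | 1 | 50
After GROUP BY (3 rows):
teams.code | sum_yr
Y2 | 7
Z2 | 30
X2 | 1
After ORDER BY (3 rows):
teams.code | sum_yr
X2 | 1
Y2 | 7
Z2 | 30

== RESULT ==
teams.code | sum_yr
X2 | 1
Y2 | 7
Z2 | 30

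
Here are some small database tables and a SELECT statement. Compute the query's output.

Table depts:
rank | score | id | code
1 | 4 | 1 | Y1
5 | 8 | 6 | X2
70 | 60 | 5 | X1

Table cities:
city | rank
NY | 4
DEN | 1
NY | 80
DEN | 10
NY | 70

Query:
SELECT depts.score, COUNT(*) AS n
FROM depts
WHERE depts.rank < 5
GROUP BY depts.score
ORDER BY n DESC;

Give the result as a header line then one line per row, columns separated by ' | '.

After WHERE (1 rows):
depts.rank | depts.score | depts.id | depts.code
1 | 4 | 1 | Y1
After GROUP BY (1 rows):
depts.score | n
4 | 1
After ORDER BY (1 rows):
depts.score | n
4 | 1

== RESULT ==
depts.score | n
4 | 1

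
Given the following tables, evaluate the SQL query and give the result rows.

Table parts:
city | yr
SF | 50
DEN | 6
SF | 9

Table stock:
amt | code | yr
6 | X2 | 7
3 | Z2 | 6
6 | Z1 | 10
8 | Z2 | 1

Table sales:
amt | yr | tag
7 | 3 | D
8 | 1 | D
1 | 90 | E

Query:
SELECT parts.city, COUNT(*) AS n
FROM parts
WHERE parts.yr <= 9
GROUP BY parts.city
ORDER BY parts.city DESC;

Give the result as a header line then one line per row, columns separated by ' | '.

== RESULT ==
parts.city | n
SF | 1
DEN | 1

Derivation:
After WHERE (2 rows):
parts.city | parts.yr
DEN | 6
SF | 9
After GROUP BY (2 rows):
parts.city | n
DEN | 1
SF | 1
After ORDER BY (2 rows):
parts.city | n
SF | 1
DEN | 1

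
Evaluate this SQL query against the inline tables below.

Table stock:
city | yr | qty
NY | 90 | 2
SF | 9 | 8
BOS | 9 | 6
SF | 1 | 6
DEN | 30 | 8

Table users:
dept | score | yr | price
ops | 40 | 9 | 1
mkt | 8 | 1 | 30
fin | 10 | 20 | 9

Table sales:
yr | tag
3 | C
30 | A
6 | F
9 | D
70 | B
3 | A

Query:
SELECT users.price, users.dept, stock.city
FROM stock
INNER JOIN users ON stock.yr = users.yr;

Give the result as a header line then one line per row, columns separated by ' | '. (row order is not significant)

== RESULT ==
users.price | users.dept | stock.city
1 | ops | SF
1 | ops | BOS
30 | mkt | SF

Derivation:
After JOIN users (3 rows):
stock.city | stock.yr | stock.qty | users.dept | users.score | users.yr | users.price
SF | 9 | 8 | ops | 40 | 9 | 1
BOS | 9 | 6 | ops | 40 | 9 | 1
SF | 1 | 6 | mkt | 8 | 1 | 30
After SELECT (3 rows):
users.price | users.dept | stock.city
1 | ops | SF
1 | ops | BOS
30 | mkt | SF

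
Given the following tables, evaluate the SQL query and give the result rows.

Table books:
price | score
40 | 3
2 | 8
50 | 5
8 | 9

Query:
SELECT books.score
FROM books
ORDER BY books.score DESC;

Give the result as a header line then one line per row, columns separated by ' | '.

== RESULT ==
books.score
9
8
5
3

Derivation:
After SELECT (4 rows):
books.score
3
8
5
9
After ORDER BY (4 rows):
books.score
9
8
5
3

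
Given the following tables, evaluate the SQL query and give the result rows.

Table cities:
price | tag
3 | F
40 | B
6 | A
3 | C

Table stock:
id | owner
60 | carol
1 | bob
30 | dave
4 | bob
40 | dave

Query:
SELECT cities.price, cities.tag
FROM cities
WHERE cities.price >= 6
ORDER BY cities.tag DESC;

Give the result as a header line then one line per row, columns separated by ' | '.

== RESULT ==
cities.price | cities.tag
40 | B
6 | A

Derivation:
After WHERE (2 rows):
cities.price | cities.tag
40 | B
6 | A
After SELECT (2 rows):
cities.price | cities.tag
40 | B
6 | A
After ORDER BY (2 rows):
cities.price | cities.tag
40 | B
6 | A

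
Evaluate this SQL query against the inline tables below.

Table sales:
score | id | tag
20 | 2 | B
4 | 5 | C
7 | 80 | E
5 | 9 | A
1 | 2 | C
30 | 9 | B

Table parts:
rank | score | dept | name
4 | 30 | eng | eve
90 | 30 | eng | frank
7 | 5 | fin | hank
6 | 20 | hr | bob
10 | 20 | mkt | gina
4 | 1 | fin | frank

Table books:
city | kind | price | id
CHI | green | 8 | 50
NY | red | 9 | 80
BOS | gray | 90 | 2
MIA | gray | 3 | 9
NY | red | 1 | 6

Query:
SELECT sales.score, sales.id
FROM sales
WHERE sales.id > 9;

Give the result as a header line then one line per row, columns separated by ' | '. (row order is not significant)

After WHERE (1 rows):
sales.score | sales.id | sales.tag
7 | 80 | E
After SELECT (1 rows):
sales.score | sales.id
7 | 80

== RESULT ==
sales.score | sales.id
7 | 80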